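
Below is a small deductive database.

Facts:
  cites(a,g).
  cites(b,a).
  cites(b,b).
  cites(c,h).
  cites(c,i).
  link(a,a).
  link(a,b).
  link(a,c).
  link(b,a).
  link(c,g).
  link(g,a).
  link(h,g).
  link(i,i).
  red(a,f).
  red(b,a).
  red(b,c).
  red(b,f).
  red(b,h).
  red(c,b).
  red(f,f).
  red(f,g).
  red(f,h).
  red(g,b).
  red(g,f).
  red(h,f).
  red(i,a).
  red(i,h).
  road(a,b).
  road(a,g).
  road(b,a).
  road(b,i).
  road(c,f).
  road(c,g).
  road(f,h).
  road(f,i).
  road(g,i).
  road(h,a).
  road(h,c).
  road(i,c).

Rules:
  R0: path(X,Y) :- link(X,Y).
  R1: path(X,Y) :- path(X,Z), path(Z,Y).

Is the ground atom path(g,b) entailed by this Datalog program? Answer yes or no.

round 1: derive path(a,a) via R0 from link(a,a)
round 1: derive path(a,b) via R0 from link(a,b)
round 1: derive path(a,c) via R0 from link(a,c)
round 1: derive path(b,a) via R0 from link(b,a)
round 1: derive path(c,g) via R0 from link(c,g)
round 1: derive path(g,a) via R0 from link(g,a)
round 1: derive path(h,g) via R0 from link(h,g)
round 1: derive path(i,i) via R0 from link(i,i)
round 2: derive path(a,g) via R1 from path(a,c), path(c,g)
round 2: derive path(b,b) via R1 from path(b,a), path(a,b)
round 2: derive path(b,c) via R1 from path(b,a), path(a,c)
round 2: derive path(c,a) via R1 from path(c,g), path(g,a)
round 2: derive path(g,b) via R1 from path(g,a), path(a,b)
round 2: derive path(g,c) via R1 from path(g,a), path(a,c)
round 2: derive path(h,a) via R1 from path(h,g), path(g,a)
round 3: derive path(b,g) via R1 from path(b,a), path(a,g)
round 3: derive path(c,b) via R1 from path(c,a), path(a,b)
round 3: derive path(c,c) via R1 from path(c,a), path(a,c)
round 3: derive path(g,g) via R1 from path(g,a), path(a,g)
round 3: derive path(h,b) via R1 from path(h,a), path(a,b)
round 3: derive path(h,c) via R1 from path(h,a), path(a,c)

yes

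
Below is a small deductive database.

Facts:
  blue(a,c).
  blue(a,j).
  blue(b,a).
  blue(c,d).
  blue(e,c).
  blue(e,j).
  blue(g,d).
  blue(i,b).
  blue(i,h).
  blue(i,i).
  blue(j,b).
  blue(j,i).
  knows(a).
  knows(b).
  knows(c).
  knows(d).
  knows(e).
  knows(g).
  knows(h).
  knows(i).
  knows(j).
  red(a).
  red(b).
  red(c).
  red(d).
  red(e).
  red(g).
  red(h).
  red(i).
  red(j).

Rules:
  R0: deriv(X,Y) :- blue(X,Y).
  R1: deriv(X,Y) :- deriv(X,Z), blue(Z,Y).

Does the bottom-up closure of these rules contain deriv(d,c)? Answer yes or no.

round 1: derive deriv(a,c) via R0 from blue(a,c)
round 1: derive deriv(a,j) via R0 from blue(a,j)
round 1: derive deriv(b,a) via R0 from blue(b,a)
round 1: derive deriv(c,d) via R0 from blue(c,d)
round 1: derive deriv(e,c) via R0 from blue(e,c)
round 1: derive deriv(e,j) via R0 from blue(e,j)
round 1: derive deriv(g,d) via R0 from blue(g,d)
round 1: derive deriv(i,b) via R0 from blue(i,b)
round 1: derive deriv(i,h) via R0 from blue(i,h)
round 1: derive deriv(i,i) via R0 from blue(i,i)
round 1: derive deriv(j,b) via R0 from blue(j,b)
round 1: derive deriv(j,i) via R0 from blue(j,i)
round 2: derive deriv(a,b) via R1 from deriv(a,j), blue(j,b)
round 2: derive deriv(a,d) via R1 from deriv(a,c), blue(c,d)
round 2: derive deriv(a,i) via R1 from deriv(a,j), blue(j,i)
round 2: derive deriv(b,c) via R1 from deriv(b,a), blue(a,c)
round 2: derive deriv(b,j) via R1 from deriv(b,a), blue(a,j)
round 2: derive deriv(e,b) via R1 from deriv(e,j), blue(j,b)
round 2: derive deriv(e,d) via R1 from deriv(e,c), blue(c,d)
round 2: derive deriv(e,i) via R1 from deriv(e,j), blue(j,i)
round 2: derive deriv(i,a) via R1 from deriv(i,b), blue(b,a)
round 2: derive deriv(j,a) via R1 from deriv(j,b), blue(b,a)
round 2: derive deriv(j,h) via R1 from deriv(j,i), blue(i,h)
round 3: derive deriv(a,a) via R1 from deriv(a,b), blue(b,a)
round 3: derive deriv(a,h) via R1 from deriv(a,i), blue(i,h)
round 3: derive deriv(b,b) via R1 from deriv(b,j), blue(j,b)
round 3: derive deriv(b,d) via R1 from deriv(b,c), blue(c,d)
round 3: derive deriv(b,i) via R1 from deriv(b,j), blue(j,i)
round 3: derive deriv(e,a) via R1 from deriv(e,b), blue(b,a)
round 3: derive deriv(e,h) via R1 from deriv(e,i), blue(i,h)
round 3: derive deriv(i,c) via R1 from deriv(i,a), blue(a,c)
round 3: derive deriv(i,j) via R1 from deriv(i,a), blue(a,j)
round 3: derive deriv(j,c) via R1 from deriv(j,a), blue(a,c)
round 3: derive deriv(j,j) via R1 from deriv(j,a), blue(a,j)
round 4: derive deriv(b,h) via R1 from deriv(b,i), blue(i,h)
round 4: derive deriv(i,d) via R1 from deriv(i,c), blue(c,d)
round 4: derive deriv(j,d) via R1 from deriv(j,c), blue(c,d)

no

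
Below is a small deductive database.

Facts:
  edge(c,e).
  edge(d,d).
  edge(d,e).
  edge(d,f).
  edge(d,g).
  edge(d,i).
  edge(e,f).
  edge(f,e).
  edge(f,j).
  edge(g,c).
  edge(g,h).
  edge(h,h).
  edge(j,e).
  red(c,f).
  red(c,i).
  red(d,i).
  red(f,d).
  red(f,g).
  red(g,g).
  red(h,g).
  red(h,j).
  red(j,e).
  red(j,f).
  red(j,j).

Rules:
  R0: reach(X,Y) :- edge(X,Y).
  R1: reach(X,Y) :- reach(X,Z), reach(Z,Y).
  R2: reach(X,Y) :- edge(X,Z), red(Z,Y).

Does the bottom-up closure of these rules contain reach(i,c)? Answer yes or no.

no

round 1: derive reach(c,e) via R0 from edge(c,e)
round 1: derive reach(d,d) via R0 from edge(d,d)
round 1: derive reach(d,e) via R0 from edge(d,e)
round 1: derive reach(d,f) via R0 from edge(d,f)
round 1: derive reach(d,g) via R0 from edge(d,g)
round 1: derive reach(d,i) via R0 from edge(d,i)
round 1: derive reach(e,f) via R0 from edge(e,f)
round 1: derive reach(f,e) via R0 from edge(f,e)
round 1: derive reach(f,j) via R0 from edge(f,j)
round 1: derive reach(g,c) via R0 from edge(g,c)
round 1: derive reach(g,h) via R0 from edge(g,h)
round 1: derive reach(h,h) via R0 from edge(h,h)
round 1: derive reach(j,e) via R0 from edge(j,e)
round 1: derive reach(e,d) via R2 from edge(e,f), red(f,d)
round 1: derive reach(e,g) via R2 from edge(e,f), red(f,g)
round 1: derive reach(f,f) via R2 from edge(f,j), red(j,f)
round 1: derive reach(g,f) via R2 from edge(g,c), red(c,f)
round 1: derive reach(g,g) via R2 from edge(g,h), red(h,g)
round 1: derive reach(g,i) via R2 from edge(g,c), red(c,i)
round 1: derive reach(g,j) via R2 from edge(g,h), red(h,j)
round 1: derive reach(h,g) via R2 from edge(h,h), red(h,g)
round 1: derive reach(h,j) via R2 from edge(h,h), red(h,j)
round 2: derive reach(c,d) via R1 from reach(c,e), reach(e,d)
round 2: derive reach(c,f) via R1 from reach(c,e), reach(e,f)
round 2: derive reach(c,g) via R1 from reach(c,e), reach(e,g)
round 2: derive reach(d,c) via R1 from reach(d,g), reach(g,c)
round 2: derive reach(d,h) via R1 from reach(d,g), reach(g,h)
round 2: derive reach(d,j) via R1 from reach(d,f), reach(f,j)
round 2: derive reach(e,c) via R1 from reach(e,g), reach(g,c)
round 2: derive reach(e,e) via R1 from reach(e,d), reach(d,e)
round 2: derive reach(e,h) via R1 from reach(e,g), reach(g,h)
round 2: derive reach(e,i) via R1 from reach(e,d), reach(d,i)
round 2: derive reach(e,j) via R1 from reach(e,f), reach(f,j)
round 2: derive reach(f,d) via R1 from reach(f,e), reach(e,d)
round 2: derive reach(f,g) via R1 from reach(f,e), reach(e,g)
round 2: derive reach(g,e) via R1 from reach(g,c), reach(c,e)
round 2: derive reach(h,c) via R1 from reach(h,g), reach(g,c)
round 2: derive reach(h,e) via R1 from reach(h,j), reach(j,e)
round 2: derive reach(h,f) via R1 from reach(h,g), reach(g,f)
round 2: derive reach(h,i) via R1 from reach(h,g), reach(g,i)
round 2: derive reach(j,d) via R1 from reach(j,e), reach(e,d)
round 2: derive reach(j,f) via R1 from reach(j,e), reach(e,f)
round 2: derive reach(j,g) via R1 from reach(j,e), reach(e,g)
round 3: derive reach(c,c) via R1 from reach(c,d), reach(d,c)
round 3: derive reach(c,h) via R1 from reach(c,d), reach(d,h)
round 3: derive reach(c,i) via R1 from reach(c,d), reach(d,i)
round 3: derive reach(c,j) via R1 from reach(c,d), reach(d,j)
round 3: derive reach(f,c) via R1 from reach(f,d), reach(d,c)
round 3: derive reach(f,h) via R1 from reach(f,d), reach(d,h)
round 3: derive reach(f,i) via R1 from reach(f,d), reach(d,i)
round 3: derive reach(g,d) via R1 from reach(g,c), reach(c,d)
round 3: derive reach(h,d) via R1 from reach(h,c), reach(c,d)
round 3: derive reach(j,c) via R1 from reach(j,d), reach(d,c)
round 3: derive reach(j,h) via R1 from reach(j,d), reach(d,h)
round 3: derive reach(j,i) via R1 from reach(j,d), reach(d,i)
round 3: derive reach(j,j) via R1 from reach(j,d), reach(d,j)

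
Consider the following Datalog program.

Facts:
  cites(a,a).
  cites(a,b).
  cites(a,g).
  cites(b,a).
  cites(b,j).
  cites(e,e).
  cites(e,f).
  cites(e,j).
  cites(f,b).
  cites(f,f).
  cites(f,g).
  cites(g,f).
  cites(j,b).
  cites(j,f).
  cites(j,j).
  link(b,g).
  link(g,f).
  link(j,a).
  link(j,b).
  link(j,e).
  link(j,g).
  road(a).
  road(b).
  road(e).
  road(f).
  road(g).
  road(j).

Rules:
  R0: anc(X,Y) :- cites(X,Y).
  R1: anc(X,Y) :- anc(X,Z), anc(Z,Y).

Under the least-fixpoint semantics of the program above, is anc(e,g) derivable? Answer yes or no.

round 1: derive anc(a,a) via R0 from cites(a,a)
round 1: derive anc(a,b) via R0 from cites(a,b)
round 1: derive anc(a,g) via R0 from cites(a,g)
round 1: derive anc(b,a) via R0 from cites(b,a)
round 1: derive anc(b,j) via R0 from cites(b,j)
round 1: derive anc(e,e) via R0 from cites(e,e)
round 1: derive anc(e,f) via R0 from cites(e,f)
round 1: derive anc(e,j) via R0 from cites(e,j)
round 1: derive anc(f,b) via R0 from cites(f,b)
round 1: derive anc(f,f) via R0 from cites(f,f)
round 1: derive anc(f,g) via R0 from cites(f,g)
round 1: derive anc(g,f) via R0 from cites(g,f)
round 1: derive anc(j,b) via R0 from cites(j,b)
round 1: derive anc(j,f) via R0 from cites(j,f)
round 1: derive anc(j,j) via R0 from cites(j,j)
round 2: derive anc(a,f) via R1 from anc(a,g), anc(g,f)
round 2: derive anc(a,j) via R1 from anc(a,b), anc(b,j)
round 2: derive anc(b,b) via R1 from anc(b,a), anc(a,b)
round 2: derive anc(b,f) via R1 from anc(b,j), anc(j,f)
round 2: derive anc(b,g) via R1 from anc(b,a), anc(a,g)
round 2: derive anc(e,b) via R1 from anc(e,f), anc(f,b)
round 2: derive anc(e,g) via R1 from anc(e,f), anc(f,g)
round 2: derive anc(f,a) via R1 from anc(f,b), anc(b,a)
round 2: derive anc(f,j) via R1 from anc(f,b), anc(b,j)
round 2: derive anc(g,b) via R1 from anc(g,f), anc(f,b)
round 2: derive anc(g,g) via R1 from anc(g,f), anc(f,g)
round 2: derive anc(j,a) via R1 from anc(j,b), anc(b,a)
round 2: derive anc(j,g) via R1 from anc(j,f), anc(f,g)
round 3: derive anc(e,a) via R1 from anc(e,b), anc(b,a)
round 3: derive anc(g,a) via R1 from anc(g,b), anc(b,a)
round 3: derive anc(g,j) via R1 from anc(g,b), anc(b,j)

yes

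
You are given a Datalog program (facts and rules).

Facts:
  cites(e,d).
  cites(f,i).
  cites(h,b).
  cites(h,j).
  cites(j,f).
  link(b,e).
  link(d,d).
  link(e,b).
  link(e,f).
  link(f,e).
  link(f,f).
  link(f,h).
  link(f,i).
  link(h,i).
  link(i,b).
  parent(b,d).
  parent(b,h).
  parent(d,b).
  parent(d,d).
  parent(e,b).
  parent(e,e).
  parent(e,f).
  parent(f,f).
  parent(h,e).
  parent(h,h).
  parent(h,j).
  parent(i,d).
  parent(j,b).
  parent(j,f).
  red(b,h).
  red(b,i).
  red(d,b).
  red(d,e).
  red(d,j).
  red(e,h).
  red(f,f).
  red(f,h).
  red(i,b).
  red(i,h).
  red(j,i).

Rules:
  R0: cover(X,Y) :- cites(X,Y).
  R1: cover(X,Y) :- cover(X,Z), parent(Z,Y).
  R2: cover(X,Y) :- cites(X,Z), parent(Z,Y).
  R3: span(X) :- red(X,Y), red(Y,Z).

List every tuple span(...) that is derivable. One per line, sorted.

round 1: derive span(b) via R3 from red(b,i), red(i,b)
round 1: derive span(d) via R3 from red(d,b), red(b,h)
round 1: derive span(f) via R3 from red(f,f), red(f,f)
round 1: derive span(i) via R3 from red(i,b), red(b,h)
round 1: derive span(j) via R3 from red(j,i), red(i,b)

span(b)
span(d)
span(f)
span(i)
span(j)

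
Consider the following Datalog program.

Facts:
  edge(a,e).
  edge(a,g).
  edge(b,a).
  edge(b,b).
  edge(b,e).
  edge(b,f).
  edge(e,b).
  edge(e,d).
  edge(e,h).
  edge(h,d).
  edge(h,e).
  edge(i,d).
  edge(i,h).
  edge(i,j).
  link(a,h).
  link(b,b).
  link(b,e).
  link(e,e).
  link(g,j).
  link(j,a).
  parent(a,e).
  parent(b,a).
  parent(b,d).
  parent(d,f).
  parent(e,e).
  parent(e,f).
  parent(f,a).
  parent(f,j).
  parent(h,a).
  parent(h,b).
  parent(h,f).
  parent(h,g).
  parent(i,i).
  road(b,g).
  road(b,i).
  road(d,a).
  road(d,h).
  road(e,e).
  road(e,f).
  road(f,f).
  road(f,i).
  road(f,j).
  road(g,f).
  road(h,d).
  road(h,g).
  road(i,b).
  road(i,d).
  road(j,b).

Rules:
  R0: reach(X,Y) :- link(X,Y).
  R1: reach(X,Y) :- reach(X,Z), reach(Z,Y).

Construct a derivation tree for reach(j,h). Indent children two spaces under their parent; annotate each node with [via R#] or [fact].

round 1: derive reach(a,h) via R0 from link(a,h)
round 1: derive reach(b,b) via R0 from link(b,b)
round 1: derive reach(b,e) via R0 from link(b,e)
round 1: derive reach(e,e) via R0 from link(e,e)
round 1: derive reach(g,j) via R0 from link(g,j)
round 1: derive reach(j,a) via R0 from link(j,a)
round 2: derive reach(g,a) via R1 from reach(g,j), reach(j,a)
round 2: derive reach(j,h) via R1 from reach(j,a), reach(a,h)
round 3: derive reach(g,h) via R1 from reach(g,a), reach(a,h)

reach(j,h)  [via R1]
  reach(j,a)  [via R0]
    link(j,a)  [fact]
  reach(a,h)  [via R0]
    link(a,h)  [fact]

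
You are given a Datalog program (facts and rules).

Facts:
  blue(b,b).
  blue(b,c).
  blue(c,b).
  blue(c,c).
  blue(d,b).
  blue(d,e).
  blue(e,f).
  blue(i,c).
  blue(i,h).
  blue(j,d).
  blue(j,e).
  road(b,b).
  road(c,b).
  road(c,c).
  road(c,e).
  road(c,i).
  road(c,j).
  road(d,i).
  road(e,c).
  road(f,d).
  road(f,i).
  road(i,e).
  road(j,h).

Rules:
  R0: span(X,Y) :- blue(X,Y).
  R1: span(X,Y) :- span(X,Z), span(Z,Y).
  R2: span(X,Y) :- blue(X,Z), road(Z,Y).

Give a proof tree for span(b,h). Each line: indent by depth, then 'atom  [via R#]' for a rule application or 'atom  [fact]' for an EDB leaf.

span(b,h)  [via R1]
  span(b,i)  [via R2]
    blue(b,c)  [fact]
    road(c,i)  [fact]
  span(i,h)  [via R0]
    blue(i,h)  [fact]

round 1: derive span(b,b) via R0 from blue(b,b)
round 1: derive span(b,c) via R0 from blue(b,c)
round 1: derive span(c,b) via R0 from blue(c,b)
round 1: derive span(c,c) via R0 from blue(c,c)
round 1: derive span(d,b) via R0 from blue(d,b)
round 1: derive span(d,e) via R0 from blue(d,e)
round 1: derive span(e,f) via R0 from blue(e,f)
round 1: derive span(i,c) via R0 from blue(i,c)
round 1: derive span(i,h) via R0 from blue(i,h)
round 1: derive span(j,d) via R0 from blue(j,d)
round 1: derive span(j,e) via R0 from blue(j,e)
round 1: derive span(b,e) via R2 from blue(b,c), road(c,e)
round 1: derive span(b,i) via R2 from blue(b,c), road(c,i)
round 1: derive span(b,j) via R2 from blue(b,c), road(c,j)
round 1: derive span(c,e) via R2 from blue(c,c), road(c,e)
round 1: derive span(c,i) via R2 from blue(c,c), road(c,i)
round 1: derive span(c,j) via R2 from blue(c,c), road(c,j)
round 1: derive span(d,c) via R2 from blue(d,e), road(e,c)
round 1: derive span(e,d) via R2 from blue(e,f), road(f,d)
round 1: derive span(e,i) via R2 from blue(e,f), road(f,i)
round 1: derive span(i,b) via R2 from blue(i,c), road(c,b)
round 1: derive span(i,e) via R2 from blue(i,c), road(c,e)
round 1: derive span(i,i) via R2 from blue(i,c), road(c,i)
round 1: derive span(i,j) via R2 from blue(i,c), road(c,j)
round 1: derive span(j,c) via R2 from blue(j,e), road(e,c)
round 1: derive span(j,i) via R2 from blue(j,d), road(d,i)
round 2: derive span(b,d) via R1 from span(b,e), span(e,d)
round 2: derive span(b,f) via R1 from span(b,e), span(e,f)
round 2: derive span(b,h) via R1 from span(b,i), span(i,h)
round 2: derive span(c,d) via R1 from span(c,e), span(e,d)
round 2: derive span(c,f) via R1 from span(c,e), span(e,f)
round 2: derive span(c,h) via R1 from span(c,i), span(i,h)
round 2: derive span(d,d) via R1 from span(d,e), span(e,d)
round 2: derive span(d,f) via R1 from span(d,e), span(e,f)
round 2: derive span(d,i) via R1 from span(d,b), span(b,i)
round 2: derive span(d,j) via R1 from span(d,b), span(b,j)
round 2: derive span(e,b) via R1 from span(e,d), span(d,b)
round 2: derive span(e,c) via R1 from span(e,d), span(d,c)
round 2: derive span(e,e) via R1 from span(e,d), span(d,e)
round 2: derive span(e,h) via R1 from span(e,i), span(i,h)
round 2: derive span(e,j) via R1 from span(e,i), span(i,j)
round 2: derive span(i,d) via R1 from span(i,e), span(e,d)
round 2: derive span(i,f) via R1 from span(i,e), span(e,f)
round 2: derive span(j,b) via R1 from span(j,c), span(c,b)
round 2: derive span(j,f) via R1 from span(j,e), span(e,f)
round 2: derive span(j,h) via R1 from span(j,i), span(i,h)
round 2: derive span(j,j) via R1 from span(j,c), span(c,j)
round 3: derive span(d,h) via R1 from span(d,b), span(b,h)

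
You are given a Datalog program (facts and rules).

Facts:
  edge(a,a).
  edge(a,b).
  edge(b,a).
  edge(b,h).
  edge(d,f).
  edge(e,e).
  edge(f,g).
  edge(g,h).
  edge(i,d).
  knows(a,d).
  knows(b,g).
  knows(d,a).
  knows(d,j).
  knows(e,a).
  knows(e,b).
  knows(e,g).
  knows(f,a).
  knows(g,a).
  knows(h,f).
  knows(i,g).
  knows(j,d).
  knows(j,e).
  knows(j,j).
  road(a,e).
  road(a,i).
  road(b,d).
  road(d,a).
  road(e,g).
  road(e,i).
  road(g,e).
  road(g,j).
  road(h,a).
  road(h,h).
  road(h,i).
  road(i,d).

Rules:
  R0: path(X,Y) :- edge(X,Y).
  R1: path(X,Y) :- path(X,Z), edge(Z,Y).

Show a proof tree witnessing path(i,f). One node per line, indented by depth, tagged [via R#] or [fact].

round 1: derive path(a,a) via R0 from edge(a,a)
round 1: derive path(a,b) via R0 from edge(a,b)
round 1: derive path(b,a) via R0 from edge(b,a)
round 1: derive path(b,h) via R0 from edge(b,h)
round 1: derive path(d,f) via R0 from edge(d,f)
round 1: derive path(e,e) via R0 from edge(e,e)
round 1: derive path(f,g) via R0 from edge(f,g)
round 1: derive path(g,h) via R0 from edge(g,h)
round 1: derive path(i,d) via R0 from edge(i,d)
round 2: derive path(a,h) via R1 from path(a,b), edge(b,h)
round 2: derive path(b,b) via R1 from path(b,a), edge(a,b)
round 2: derive path(d,g) via R1 from path(d,f), edge(f,g)
round 2: derive path(f,h) via R1 from path(f,g), edge(g,h)
round 2: derive path(i,f) via R1 from path(i,d), edge(d,f)
round 3: derive path(d,h) via R1 from path(d,g), edge(g,h)
round 3: derive path(i,g) via R1 from path(i,f), edge(f,g)
round 4: derive path(i,h) via R1 from path(i,g), edge(g,h)

path(i,f)  [via R1]
  path(i,d)  [via R0]
    edge(i,d)  [fact]
  edge(d,f)  [fact]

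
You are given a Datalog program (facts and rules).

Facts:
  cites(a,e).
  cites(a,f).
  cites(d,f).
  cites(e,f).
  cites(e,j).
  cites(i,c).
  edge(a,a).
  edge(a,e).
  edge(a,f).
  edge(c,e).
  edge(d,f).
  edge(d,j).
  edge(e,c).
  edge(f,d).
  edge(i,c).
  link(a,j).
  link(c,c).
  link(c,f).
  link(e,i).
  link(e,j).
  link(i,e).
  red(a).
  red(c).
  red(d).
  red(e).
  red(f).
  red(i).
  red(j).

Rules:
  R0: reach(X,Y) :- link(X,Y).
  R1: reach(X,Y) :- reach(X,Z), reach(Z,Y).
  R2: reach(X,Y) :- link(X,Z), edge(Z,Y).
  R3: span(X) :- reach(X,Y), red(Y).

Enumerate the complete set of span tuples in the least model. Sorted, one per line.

round 1: derive reach(a,j) via R0 from link(a,j)
round 1: derive reach(c,c) via R0 from link(c,c)
round 1: derive reach(c,f) via R0 from link(c,f)
round 1: derive reach(e,i) via R0 from link(e,i)
round 1: derive reach(e,j) via R0 from link(e,j)
round 1: derive reach(i,e) via R0 from link(i,e)
round 1: derive reach(c,d) via R2 from link(c,f), edge(f,d)
round 1: derive reach(c,e) via R2 from link(c,c), edge(c,e)
round 1: derive reach(e,c) via R2 from link(e,i), edge(i,c)
round 1: derive reach(i,c) via R2 from link(i,e), edge(e,c)
round 2: derive reach(c,i) via R1 from reach(c,e), reach(e,i)
round 2: derive reach(c,j) via R1 from reach(c,e), reach(e,j)
round 2: derive reach(e,d) via R1 from reach(e,c), reach(c,d)
round 2: derive reach(e,e) via R1 from reach(e,c), reach(c,e)
round 2: derive reach(e,f) via R1 from reach(e,c), reach(c,f)
round 2: derive reach(i,d) via R1 from reach(i,c), reach(c,d)
round 2: derive reach(i,f) via R1 from reach(i,c), reach(c,f)
round 2: derive reach(i,i) via R1 from reach(i,e), reach(e,i)
round 2: derive reach(i,j) via R1 from reach(i,e), reach(e,j)
round 2: derive span(a) via R3 from reach(a,j), red(j)
round 2: derive span(c) via R3 from reach(c,c), red(c)
round 2: derive span(e) via R3 from reach(e,c), red(c)
round 2: derive span(i) via R3 from reach(i,c), red(c)

span(a)
span(c)
span(e)
span(i)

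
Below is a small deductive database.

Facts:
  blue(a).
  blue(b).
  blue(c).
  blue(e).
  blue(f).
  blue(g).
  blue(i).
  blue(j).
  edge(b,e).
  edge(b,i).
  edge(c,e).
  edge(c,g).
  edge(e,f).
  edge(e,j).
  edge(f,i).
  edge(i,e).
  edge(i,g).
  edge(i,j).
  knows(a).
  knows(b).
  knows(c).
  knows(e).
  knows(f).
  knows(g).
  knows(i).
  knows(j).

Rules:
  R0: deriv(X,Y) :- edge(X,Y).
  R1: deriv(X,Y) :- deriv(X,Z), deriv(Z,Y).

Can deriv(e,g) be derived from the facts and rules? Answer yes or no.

round 1: derive deriv(b,e) via R0 from edge(b,e)
round 1: derive deriv(b,i) via R0 from edge(b,i)
round 1: derive deriv(c,e) via R0 from edge(c,e)
round 1: derive deriv(c,g) via R0 from edge(c,g)
round 1: derive deriv(e,f) via R0 from edge(e,f)
round 1: derive deriv(e,j) via R0 from edge(e,j)
round 1: derive deriv(f,i) via R0 from edge(f,i)
round 1: derive deriv(i,e) via R0 from edge(i,e)
round 1: derive deriv(i,g) via R0 from edge(i,g)
round 1: derive deriv(i,j) via R0 from edge(i,j)
round 2: derive deriv(b,f) via R1 from deriv(b,e), deriv(e,f)
round 2: derive deriv(b,g) via R1 from deriv(b,i), deriv(i,g)
round 2: derive deriv(b,j) via R1 from deriv(b,e), deriv(e,j)
round 2: derive deriv(c,f) via R1 from deriv(c,e), deriv(e,f)
round 2: derive deriv(c,j) via R1 from deriv(c,e), deriv(e,j)
round 2: derive deriv(e,i) via R1 from deriv(e,f), deriv(f,i)
round 2: derive deriv(f,e) via R1 from deriv(f,i), deriv(i,e)
round 2: derive deriv(f,g) via R1 from deriv(f,i), deriv(i,g)
round 2: derive deriv(f,j) via R1 from deriv(f,i), deriv(i,j)
round 2: derive deriv(i,f) via R1 from deriv(i,e), deriv(e,f)
round 3: derive deriv(c,i) via R1 from deriv(c,e), deriv(e,i)
round 3: derive deriv(e,e) via R1 from deriv(e,f), deriv(f,e)
round 3: derive deriv(e,g) via R1 from deriv(e,f), deriv(f,g)
round 3: derive deriv(f,f) via R1 from deriv(f,e), deriv(e,f)
round 3: derive deriv(i,i) via R1 from deriv(i,e), deriv(e,i)

yes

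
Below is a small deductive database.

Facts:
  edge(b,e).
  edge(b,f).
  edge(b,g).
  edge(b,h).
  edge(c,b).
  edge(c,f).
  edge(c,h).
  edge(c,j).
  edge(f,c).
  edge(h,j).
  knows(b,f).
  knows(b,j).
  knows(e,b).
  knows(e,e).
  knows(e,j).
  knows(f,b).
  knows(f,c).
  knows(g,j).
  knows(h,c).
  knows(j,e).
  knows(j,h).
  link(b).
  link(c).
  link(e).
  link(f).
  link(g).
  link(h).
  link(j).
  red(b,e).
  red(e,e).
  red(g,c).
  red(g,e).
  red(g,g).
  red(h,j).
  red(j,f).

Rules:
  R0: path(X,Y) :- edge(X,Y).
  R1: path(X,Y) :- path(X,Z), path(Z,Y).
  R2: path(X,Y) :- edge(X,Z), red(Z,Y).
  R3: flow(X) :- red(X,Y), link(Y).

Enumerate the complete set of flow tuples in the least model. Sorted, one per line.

round 1: derive flow(b) via R3 from red(b,e), link(e)
round 1: derive flow(e) via R3 from red(e,e), link(e)
round 1: derive flow(g) via R3 from red(g,c), link(c)
round 1: derive flow(h) via R3 from red(h,j), link(j)
round 1: derive flow(j) via R3 from red(j,f), link(f)

flow(b)
flow(e)
flow(g)
flow(h)
flow(j)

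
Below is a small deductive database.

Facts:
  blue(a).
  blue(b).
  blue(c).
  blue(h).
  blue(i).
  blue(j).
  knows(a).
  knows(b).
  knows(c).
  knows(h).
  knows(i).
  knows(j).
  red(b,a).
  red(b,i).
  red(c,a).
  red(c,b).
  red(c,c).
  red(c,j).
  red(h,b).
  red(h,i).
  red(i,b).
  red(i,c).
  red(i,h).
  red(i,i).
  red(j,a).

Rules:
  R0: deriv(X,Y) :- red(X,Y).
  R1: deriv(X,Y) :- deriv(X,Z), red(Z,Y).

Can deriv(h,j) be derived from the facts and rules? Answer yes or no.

yes

round 1: derive deriv(b,a) via R0 from red(b,a)
round 1: derive deriv(b,i) via R0 from red(b,i)
round 1: derive deriv(c,a) via R0 from red(c,a)
round 1: derive deriv(c,b) via R0 from red(c,b)
round 1: derive deriv(c,c) via R0 from red(c,c)
round 1: derive deriv(c,j) via R0 from red(c,j)
round 1: derive deriv(h,b) via R0 from red(h,b)
round 1: derive deriv(h,i) via R0 from red(h,i)
round 1: derive deriv(i,b) via R0 from red(i,b)
round 1: derive deriv(i,c) via R0 from red(i,c)
round 1: derive deriv(i,h) via R0 from red(i,h)
round 1: derive deriv(i,i) via R0 from red(i,i)
round 1: derive deriv(j,a) via R0 from red(j,a)
round 2: derive deriv(b,b) via R1 from deriv(b,i), red(i,b)
round 2: derive deriv(b,c) via R1 from deriv(b,i), red(i,c)
round 2: derive deriv(b,h) via R1 from deriv(b,i), red(i,h)
round 2: derive deriv(c,i) via R1 from deriv(c,b), red(b,i)
round 2: derive deriv(h,a) via R1 from deriv(h,b), red(b,a)
round 2: derive deriv(h,c) via R1 from deriv(h,i), red(i,c)
round 2: derive deriv(h,h) via R1 from deriv(h,i), red(i,h)
round 2: derive deriv(i,a) via R1 from deriv(i,b), red(b,a)
round 2: derive deriv(i,j) via R1 from deriv(i,c), red(c,j)
round 3: derive deriv(b,j) via R1 from deriv(b,c), red(c,j)
round 3: derive deriv(c,h) via R1 from deriv(c,i), red(i,h)
round 3: derive deriv(h,j) via R1 from deriv(h,c), red(c,j)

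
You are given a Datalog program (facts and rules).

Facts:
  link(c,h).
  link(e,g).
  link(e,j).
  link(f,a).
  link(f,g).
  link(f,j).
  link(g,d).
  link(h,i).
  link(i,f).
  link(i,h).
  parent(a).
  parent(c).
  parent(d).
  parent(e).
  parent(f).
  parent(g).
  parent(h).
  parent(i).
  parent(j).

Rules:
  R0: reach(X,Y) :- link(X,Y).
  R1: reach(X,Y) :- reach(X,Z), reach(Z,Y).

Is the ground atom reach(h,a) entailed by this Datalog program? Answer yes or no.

round 1: derive reach(c,h) via R0 from link(c,h)
round 1: derive reach(e,g) via R0 from link(e,g)
round 1: derive reach(e,j) via R0 from link(e,j)
round 1: derive reach(f,a) via R0 from link(f,a)
round 1: derive reach(f,g) via R0 from link(f,g)
round 1: derive reach(f,j) via R0 from link(f,j)
round 1: derive reach(g,d) via R0 from link(g,d)
round 1: derive reach(h,i) via R0 from link(h,i)
round 1: derive reach(i,f) via R0 from link(i,f)
round 1: derive reach(i,h) via R0 from link(i,h)
round 2: derive reach(c,i) via R1 from reach(c,h), reach(h,i)
round 2: derive reach(e,d) via R1 from reach(e,g), reach(g,d)
round 2: derive reach(f,d) via R1 from reach(f,g), reach(g,d)
round 2: derive reach(h,f) via R1 from reach(h,i), reach(i,f)
round 2: derive reach(h,h) via R1 from reach(h,i), reach(i,h)
round 2: derive reach(i,a) via R1 from reach(i,f), reach(f,a)
round 2: derive reach(i,g) via R1 from reach(i,f), reach(f,g)
round 2: derive reach(i,i) via R1 from reach(i,h), reach(h,i)
round 2: derive reach(i,j) via R1 from reach(i,f), reach(f,j)
round 3: derive reach(c,a) via R1 from reach(c,i), reach(i,a)
round 3: derive reach(c,f) via R1 from reach(c,h), reach(h,f)
round 3: derive reach(c,g) via R1 from reach(c,i), reach(i,g)
round 3: derive reach(c,j) via R1 from reach(c,i), reach(i,j)
round 3: derive reach(h,a) via R1 from reach(h,f), reach(f,a)
round 3: derive reach(h,d) via R1 from reach(h,f), reach(f,d)
round 3: derive reach(h,g) via R1 from reach(h,f), reach(f,g)
round 3: derive reach(h,j) via R1 from reach(h,f), reach(f,j)
round 3: derive reach(i,d) via R1 from reach(i,f), reach(f,d)
round 4: derive reach(c,d) via R1 from reach(c,f), reach(f,d)

yes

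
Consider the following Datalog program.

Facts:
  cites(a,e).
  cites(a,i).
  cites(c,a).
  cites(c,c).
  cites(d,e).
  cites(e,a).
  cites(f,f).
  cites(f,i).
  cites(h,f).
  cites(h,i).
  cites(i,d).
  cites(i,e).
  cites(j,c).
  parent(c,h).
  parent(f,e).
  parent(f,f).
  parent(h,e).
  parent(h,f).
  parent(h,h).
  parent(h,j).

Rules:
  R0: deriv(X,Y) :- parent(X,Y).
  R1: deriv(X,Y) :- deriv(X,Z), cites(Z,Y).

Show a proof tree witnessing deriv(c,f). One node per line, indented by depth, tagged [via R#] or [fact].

round 1: derive deriv(c,h) via R0 from parent(c,h)
round 1: derive deriv(f,e) via R0 from parent(f,e)
round 1: derive deriv(f,f) via R0 from parent(f,f)
round 1: derive deriv(h,e) via R0 from parent(h,e)
round 1: derive deriv(h,f) via R0 from parent(h,f)
round 1: derive deriv(h,h) via R0 from parent(h,h)
round 1: derive deriv(h,j) via R0 from parent(h,j)
round 2: derive deriv(c,f) via R1 from deriv(c,h), cites(h,f)
round 2: derive deriv(c,i) via R1 from deriv(c,h), cites(h,i)
round 2: derive deriv(f,a) via R1 from deriv(f,e), cites(e,a)
round 2: derive deriv(f,i) via R1 from deriv(f,f), cites(f,i)
round 2: derive deriv(h,a) via R1 from deriv(h,e), cites(e,a)
round 2: derive deriv(h,c) via R1 from deriv(h,j), cites(j,c)
round 2: derive deriv(h,i) via R1 from deriv(h,f), cites(f,i)
round 3: derive deriv(c,d) via R1 from deriv(c,i), cites(i,d)
round 3: derive deriv(c,e) via R1 from deriv(c,i), cites(i,e)
round 3: derive deriv(f,d) via R1 from deriv(f,i), cites(i,d)
round 3: derive deriv(h,d) via R1 from deriv(h,i), cites(i,d)
round 4: derive deriv(c,a) via R1 from deriv(c,e), cites(e,a)

deriv(c,f)  [via R1]
  deriv(c,h)  [via R0]
    parent(c,h)  [fact]
  cites(h,f)  [fact]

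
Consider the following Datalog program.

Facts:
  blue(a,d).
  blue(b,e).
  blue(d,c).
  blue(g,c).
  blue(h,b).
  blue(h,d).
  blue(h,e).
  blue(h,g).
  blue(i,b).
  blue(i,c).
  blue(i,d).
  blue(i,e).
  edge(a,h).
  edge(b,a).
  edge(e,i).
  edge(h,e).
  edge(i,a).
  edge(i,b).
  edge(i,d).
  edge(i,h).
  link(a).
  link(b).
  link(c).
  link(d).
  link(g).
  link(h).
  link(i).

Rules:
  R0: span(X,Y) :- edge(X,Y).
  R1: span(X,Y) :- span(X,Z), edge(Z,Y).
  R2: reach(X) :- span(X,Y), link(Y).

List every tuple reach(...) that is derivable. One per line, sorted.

reach(a)
reach(b)
reach(e)
reach(h)
reach(i)

round 1: derive span(a,h) via R0 from edge(a,h)
round 1: derive span(b,a) via R0 from edge(b,a)
round 1: derive span(e,i) via R0 from edge(e,i)
round 1: derive span(h,e) via R0 from edge(h,e)
round 1: derive span(i,a) via R0 from edge(i,a)
round 1: derive span(i,b) via R0 from edge(i,b)
round 1: derive span(i,d) via R0 from edge(i,d)
round 1: derive span(i,h) via R0 from edge(i,h)
round 2: derive span(a,e) via R1 from span(a,h), edge(h,e)
round 2: derive span(b,h) via R1 from span(b,a), edge(a,h)
round 2: derive span(e,a) via R1 from span(e,i), edge(i,a)
round 2: derive span(e,b) via R1 from span(e,i), edge(i,b)
round 2: derive span(e,d) via R1 from span(e,i), edge(i,d)
round 2: derive span(e,h) via R1 from span(e,i), edge(i,h)
round 2: derive span(h,i) via R1 from span(h,e), edge(e,i)
round 2: derive span(i,e) via R1 from span(i,h), edge(h,e)
round 2: derive reach(a) via R2 from span(a,h), link(h)
round 2: derive reach(b) via R2 from span(b,a), link(a)
round 2: derive reach(e) via R2 from span(e,i), link(i)
round 2: derive reach(i) via R2 from span(i,a), link(a)
round 3: derive span(a,i) via R1 from span(a,e), edge(e,i)
round 3: derive span(b,e) via R1 from span(b,h), edge(h,e)
round 3: derive span(e,e) via R1 from span(e,h), edge(h,e)
round 3: derive span(h,a) via R1 from span(h,i), edge(i,a)
round 3: derive span(h,b) via R1 from span(h,i), edge(i,b)
round 3: derive span(h,d) via R1 from span(h,i), edge(i,d)
round 3: derive span(h,h) via R1 from span(h,i), edge(i,h)
round 3: derive span(i,i) via R1 from span(i,e), edge(e,i)
round 3: derive reach(h) via R2 from span(h,i), link(i)
round 4: derive span(a,a) via R1 from span(a,i), edge(i,a)
round 4: derive span(a,b) via R1 from span(a,i), edge(i,b)
round 4: derive span(a,d) via R1 from span(a,i), edge(i,d)
round 4: derive span(b,i) via R1 from span(b,e), edge(e,i)
round 5: derive span(b,b) via R1 from span(b,i), edge(i,b)
round 5: derive span(b,d) via R1 from span(b,i), edge(i,d)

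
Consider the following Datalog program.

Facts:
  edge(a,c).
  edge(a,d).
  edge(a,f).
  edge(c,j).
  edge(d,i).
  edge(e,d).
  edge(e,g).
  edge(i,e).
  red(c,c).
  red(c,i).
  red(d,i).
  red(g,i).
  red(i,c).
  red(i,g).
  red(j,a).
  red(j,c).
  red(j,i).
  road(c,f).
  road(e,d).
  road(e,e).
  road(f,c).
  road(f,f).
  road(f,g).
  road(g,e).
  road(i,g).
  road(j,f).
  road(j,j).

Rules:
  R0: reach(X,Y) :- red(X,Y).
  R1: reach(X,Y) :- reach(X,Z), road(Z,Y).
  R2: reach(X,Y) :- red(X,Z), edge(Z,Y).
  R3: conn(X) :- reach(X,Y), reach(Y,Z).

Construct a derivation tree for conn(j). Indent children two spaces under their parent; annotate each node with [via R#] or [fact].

conn(j)  [via R3]
  reach(j,c)  [via R0]
    red(j,c)  [fact]
  reach(c,c)  [via R0]
    red(c,c)  [fact]

round 1: derive reach(c,c) via R0 from red(c,c)
round 1: derive reach(c,i) via R0 from red(c,i)
round 1: derive reach(d,i) via R0 from red(d,i)
round 1: derive reach(g,i) via R0 from red(g,i)
round 1: derive reach(i,c) via R0 from red(i,c)
round 1: derive reach(i,g) via R0 from red(i,g)
round 1: derive reach(j,a) via R0 from red(j,a)
round 1: derive reach(j,c) via R0 from red(j,c)
round 1: derive reach(j,i) via R0 from red(j,i)
round 1: derive reach(c,e) via R2 from red(c,i), edge(i,e)
round 1: derive reach(c,j) via R2 from red(c,c), edge(c,j)
round 1: derive reach(d,e) via R2 from red(d,i), edge(i,e)
round 1: derive reach(g,e) via R2 from red(g,i), edge(i,e)
round 1: derive reach(i,j) via R2 from red(i,c), edge(c,j)
round 1: derive reach(j,d) via R2 from red(j,a), edge(a,d)
round 1: derive reach(j,e) via R2 from red(j,i), edge(i,e)
round 1: derive reach(j,f) via R2 from red(j,a), edge(a,f)
round 1: derive reach(j,j) via R2 from red(j,c), edge(c,j)
round 2: derive reach(c,d) via R1 from reach(c,e), road(e,d)
round 2: derive reach(c,f) via R1 from reach(c,c), road(c,f)
round 2: derive reach(c,g) via R1 from reach(c,i), road(i,g)
round 2: derive reach(d,d) via R1 from reach(d,e), road(e,d)
round 2: derive reach(d,g) via R1 from reach(d,i), road(i,g)
round 2: derive reach(g,d) via R1 from reach(g,e), road(e,d)
round 2: derive reach(g,g) via R1 from reach(g,i), road(i,g)
round 2: derive reach(i,e) via R1 from reach(i,g), road(g,e)
round 2: derive reach(i,f) via R1 from reach(i,c), road(c,f)
round 2: derive reach(j,g) via R1 from reach(j,f), road(f,g)
round 2: derive conn(c) via R3 from reach(c,c), reach(c,c)
round 2: derive conn(d) via R3 from reach(d,i), reach(i,c)
round 2: derive conn(g) via R3 from reach(g,i), reach(i,c)
round 2: derive conn(i) via R3 from reach(i,c), reach(c,c)
round 2: derive conn(j) via R3 from reach(j,c), reach(c,c)
round 3: derive reach(i,d) via R1 from reach(i,e), road(e,d)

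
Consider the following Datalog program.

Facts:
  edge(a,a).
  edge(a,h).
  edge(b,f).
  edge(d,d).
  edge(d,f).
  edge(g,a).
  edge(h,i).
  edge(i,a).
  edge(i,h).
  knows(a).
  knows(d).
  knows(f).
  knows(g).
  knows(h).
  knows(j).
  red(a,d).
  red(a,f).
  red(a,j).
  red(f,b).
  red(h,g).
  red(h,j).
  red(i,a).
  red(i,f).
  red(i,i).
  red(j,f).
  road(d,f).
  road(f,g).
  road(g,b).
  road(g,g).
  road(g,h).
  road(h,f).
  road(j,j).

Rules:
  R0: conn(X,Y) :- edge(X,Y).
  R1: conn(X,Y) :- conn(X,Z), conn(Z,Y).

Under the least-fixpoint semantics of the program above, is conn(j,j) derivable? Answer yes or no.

round 1: derive conn(a,a) via R0 from edge(a,a)
round 1: derive conn(a,h) via R0 from edge(a,h)
round 1: derive conn(b,f) via R0 from edge(b,f)
round 1: derive conn(d,d) via R0 from edge(d,d)
round 1: derive conn(d,f) via R0 from edge(d,f)
round 1: derive conn(g,a) via R0 from edge(g,a)
round 1: derive conn(h,i) via R0 from edge(h,i)
round 1: derive conn(i,a) via R0 from edge(i,a)
round 1: derive conn(i,h) via R0 from edge(i,h)
round 2: derive conn(a,i) via R1 from conn(a,h), conn(h,i)
round 2: derive conn(g,h) via R1 from conn(g,a), conn(a,h)
round 2: derive conn(h,a) via R1 from conn(h,i), conn(i,a)
round 2: derive conn(h,h) via R1 from conn(h,i), conn(i,h)
round 2: derive conn(i,i) via R1 from conn(i,h), conn(h,i)
round 3: derive conn(g,i) via R1 from conn(g,a), conn(a,i)

no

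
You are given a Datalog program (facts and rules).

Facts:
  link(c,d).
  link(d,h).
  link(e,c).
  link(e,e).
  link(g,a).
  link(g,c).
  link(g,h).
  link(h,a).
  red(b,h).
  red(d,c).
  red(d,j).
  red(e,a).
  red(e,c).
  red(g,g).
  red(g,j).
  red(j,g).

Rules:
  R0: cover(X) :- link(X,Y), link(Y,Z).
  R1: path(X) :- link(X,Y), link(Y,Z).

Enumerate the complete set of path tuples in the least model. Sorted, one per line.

round 1: derive path(c) via R1 from link(c,d), link(d,h)
round 1: derive path(d) via R1 from link(d,h), link(h,a)
round 1: derive path(e) via R1 from link(e,c), link(c,d)
round 1: derive path(g) via R1 from link(g,c), link(c,d)

path(c)
path(d)
path(e)
path(g)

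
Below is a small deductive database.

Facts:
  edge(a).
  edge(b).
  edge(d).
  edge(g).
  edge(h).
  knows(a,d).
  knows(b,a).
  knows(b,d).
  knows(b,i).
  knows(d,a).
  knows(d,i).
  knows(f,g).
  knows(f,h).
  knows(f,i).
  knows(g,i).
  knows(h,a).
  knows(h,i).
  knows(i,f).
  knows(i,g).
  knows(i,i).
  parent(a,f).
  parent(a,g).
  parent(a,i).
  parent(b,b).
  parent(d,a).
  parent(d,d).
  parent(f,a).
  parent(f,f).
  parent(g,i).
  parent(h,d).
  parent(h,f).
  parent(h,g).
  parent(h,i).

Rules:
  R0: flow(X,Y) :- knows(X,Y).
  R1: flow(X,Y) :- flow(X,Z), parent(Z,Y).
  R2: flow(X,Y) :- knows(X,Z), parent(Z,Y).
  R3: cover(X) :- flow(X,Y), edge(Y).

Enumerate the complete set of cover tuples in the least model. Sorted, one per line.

round 1: derive flow(a,d) via R0 from knows(a,d)
round 1: derive flow(b,a) via R0 from knows(b,a)
round 1: derive flow(b,d) via R0 from knows(b,d)
round 1: derive flow(b,i) via R0 from knows(b,i)
round 1: derive flow(d,a) via R0 from knows(d,a)
round 1: derive flow(d,i) via R0 from knows(d,i)
round 1: derive flow(f,g) via R0 from knows(f,g)
round 1: derive flow(f,h) via R0 from knows(f,h)
round 1: derive flow(f,i) via R0 from knows(f,i)
round 1: derive flow(g,i) via R0 from knows(g,i)
round 1: derive flow(h,a) via R0 from knows(h,a)
round 1: derive flow(h,i) via R0 from knows(h,i)
round 1: derive flow(i,f) via R0 from knows(i,f)
round 1: derive flow(i,g) via R0 from knows(i,g)
round 1: derive flow(i,i) via R0 from knows(i,i)
round 1: derive flow(a,a) via R2 from knows(a,d), parent(d,a)
round 1: derive flow(b,f) via R2 from knows(b,a), parent(a,f)
round 1: derive flow(b,g) via R2 from knows(b,a), parent(a,g)
round 1: derive flow(d,f) via R2 from knows(d,a), parent(a,f)
round 1: derive flow(d,g) via R2 from knows(d,a), parent(a,g)
round 1: derive flow(f,d) via R2 from knows(f,h), parent(h,d)
round 1: derive flow(f,f) via R2 from knows(f,h), parent(h,f)
round 1: derive flow(h,f) via R2 from knows(h,a), parent(a,f)
round 1: derive flow(h,g) via R2 from knows(h,a), parent(a,g)
round 1: derive flow(i,a) via R2 from knows(i,f), parent(f,a)
round 2: derive flow(a,f) via R1 from flow(a,a), parent(a,f)
round 2: derive flow(a,g) via R1 from flow(a,a), parent(a,g)
round 2: derive flow(a,i) via R1 from flow(a,a), parent(a,i)
round 2: derive flow(f,a) via R1 from flow(f,d), parent(d,a)
round 2: derive cover(a) via R3 from flow(a,a), edge(a)
round 2: derive cover(b) via R3 from flow(b,a), edge(a)
round 2: derive cover(d) via R3 from flow(d,a), edge(a)
round 2: derive cover(f) via R3 from flow(f,d), edge(d)
round 2: derive cover(h) via R3 from flow(h,a), edge(a)
round 2: derive cover(i) via R3 from flow(i,a), edge(a)

cover(a)
cover(b)
cover(d)
cover(f)
cover(h)
cover(i)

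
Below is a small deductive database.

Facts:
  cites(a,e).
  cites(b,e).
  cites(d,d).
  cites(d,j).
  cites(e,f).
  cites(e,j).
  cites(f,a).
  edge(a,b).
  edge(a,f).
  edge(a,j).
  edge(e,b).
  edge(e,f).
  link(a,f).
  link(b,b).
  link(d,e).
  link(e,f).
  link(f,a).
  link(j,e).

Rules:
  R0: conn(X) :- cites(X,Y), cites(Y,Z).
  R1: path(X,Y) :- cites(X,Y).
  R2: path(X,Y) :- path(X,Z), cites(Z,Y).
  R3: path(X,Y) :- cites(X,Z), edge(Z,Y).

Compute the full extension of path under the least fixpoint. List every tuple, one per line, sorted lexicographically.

path(a,a)
path(a,b)
path(a,e)
path(a,f)
path(a,j)
path(b,a)
path(b,b)
path(b,e)
path(b,f)
path(b,j)
path(d,d)
path(d,j)
path(e,a)
path(e,e)
path(e,f)
path(e,j)
path(f,a)
path(f,b)
path(f,e)
path(f,f)
path(f,j)

round 1: derive path(a,e) via R1 from cites(a,e)
round 1: derive path(b,e) via R1 from cites(b,e)
round 1: derive path(d,d) via R1 from cites(d,d)
round 1: derive path(d,j) via R1 from cites(d,j)
round 1: derive path(e,f) via R1 from cites(e,f)
round 1: derive path(e,j) via R1 from cites(e,j)
round 1: derive path(f,a) via R1 from cites(f,a)
round 1: derive path(a,b) via R3 from cites(a,e), edge(e,b)
round 1: derive path(a,f) via R3 from cites(a,e), edge(e,f)
round 1: derive path(b,b) via R3 from cites(b,e), edge(e,b)
round 1: derive path(b,f) via R3 from cites(b,e), edge(e,f)
round 1: derive path(f,b) via R3 from cites(f,a), edge(a,b)
round 1: derive path(f,f) via R3 from cites(f,a), edge(a,f)
round 1: derive path(f,j) via R3 from cites(f,a), edge(a,j)
round 2: derive path(a,a) via R2 from path(a,f), cites(f,a)
round 2: derive path(a,j) via R2 from path(a,e), cites(e,j)
round 2: derive path(b,a) via R2 from path(b,f), cites(f,a)
round 2: derive path(b,j) via R2 from path(b,e), cites(e,j)
round 2: derive path(e,a) via R2 from path(e,f), cites(f,a)
round 2: derive path(f,e) via R2 from path(f,a), cites(a,e)
round 3: derive path(e,e) via R2 from path(e,a), cites(a,e)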